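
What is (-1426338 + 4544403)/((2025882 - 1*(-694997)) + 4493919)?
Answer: 3118065/7214798 ≈ 0.43218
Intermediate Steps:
(-1426338 + 4544403)/((2025882 - 1*(-694997)) + 4493919) = 3118065/((2025882 + 694997) + 4493919) = 3118065/(2720879 + 4493919) = 3118065/7214798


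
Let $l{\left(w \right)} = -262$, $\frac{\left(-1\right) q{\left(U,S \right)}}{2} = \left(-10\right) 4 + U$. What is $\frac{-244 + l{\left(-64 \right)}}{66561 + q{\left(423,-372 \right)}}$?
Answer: $- \frac{506}{65795} \approx -0.0076906$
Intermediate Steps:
$q{\left(U,S \right)} = 80 - 2 U$ ($q{\left(U,S \right)} = - 2 \left(\left(-10\right) 4 + U\right) = - 2 \left(-40 + U\right) = 80 - 2 U$)
$\frac{-244 + l{\left(-64 \right)}}{66561 + q{\left(423,-372 \right)}} = \frac{-244 - 262}{66561 + \left(80 - 846\right)} = - \frac{506}{66561 + \left(80 - 846\right)} = - \frac{506}{66561 - 766} = - \frac{506}{65795}$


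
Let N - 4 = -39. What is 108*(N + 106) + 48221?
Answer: 55889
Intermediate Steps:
N = -35 (N = 4 - 39 = -35)
108*(N + 106) + 48221 = 108*(-35 + 106) + 48221 = 108*71 + 48221 = 7668 + 48221 = 55889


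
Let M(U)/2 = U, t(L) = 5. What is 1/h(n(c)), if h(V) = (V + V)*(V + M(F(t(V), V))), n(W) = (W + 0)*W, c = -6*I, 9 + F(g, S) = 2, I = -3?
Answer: 1/200880 ≈ 4.9781e-6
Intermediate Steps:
F(g, S) = -7 (F(g, S) = -9 + 2 = -7)
M(U) = 2*U
c = 18 (c = -6*(-3) = 18)
n(W) = W**2 (n(W) = W*W = W**2)
h(V) = 2*V*(-14 + V) (h(V) = (V + V)*(V + 2*(-7)) = (2*V)*(V - 14) = (2*V)*(-14 + V) = 2*V*(-14 + V))
1/h(n(c)) = 1/(2*18**2*(-14 + 18**2)) = 1/(2*324*(-14 + 324)) = 1/(2*324*310) = 1/200880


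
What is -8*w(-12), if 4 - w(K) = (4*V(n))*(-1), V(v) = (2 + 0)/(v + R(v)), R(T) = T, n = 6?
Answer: -112/3 ≈ -37.333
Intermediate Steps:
V(v) = 1/v (V(v) = (2 + 0)/(v + v) = 2/((2*v)) = 2*(1/(2*v)) = 1/v)
w(K) = 14/3 (w(K) = 4 - 4/6*(-1) = 4 - 4*(⅙)*(-1) = 4 - 2*(-1)/3 = 4 - 1*(-⅔) = 4 + ⅔ = 14/3)
-8*w(-12) = -8*14/3 = -112/3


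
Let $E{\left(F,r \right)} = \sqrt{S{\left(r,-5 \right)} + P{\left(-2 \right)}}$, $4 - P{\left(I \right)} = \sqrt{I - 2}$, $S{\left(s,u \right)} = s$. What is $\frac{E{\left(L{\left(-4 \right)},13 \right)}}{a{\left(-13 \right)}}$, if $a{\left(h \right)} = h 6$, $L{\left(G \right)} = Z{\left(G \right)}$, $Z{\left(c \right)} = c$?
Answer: $- \frac{\sqrt{17 - 2 i}}{78} \approx -0.052951 + 0.0031041 i$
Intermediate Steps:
$L{\left(G \right)} = G$
$a{\left(h \right)} = 6 h$
$P{\left(I \right)} = 4 - \sqrt{-2 + I}$ ($P{\left(I \right)} = 4 - \sqrt{I - 2} = 4 - \sqrt{-2 + I}$)
$E{\left(F,r \right)} = \sqrt{4 + r - 2 i}$ ($E{\left(F,r \right)} = \sqrt{r + \left(4 - \sqrt{-2 - 2}\right)} = \sqrt{r + \left(4 - \sqrt{-4}\right)} = \sqrt{r + \left(4 - 2 i\right)} = \sqrt{4 + r - 2 i}$)
$\frac{E{\left(L{\left(-4 \right)},13 \right)}}{a{\left(-13 \right)}} = \frac{\sqrt{4 + 13 - 2 i}}{6 \left(-13\right)} = \frac{\sqrt{17 - 2 i}}{-78} = \sqrt{17 - 2 i} \left(- \frac{1}{78}\right) = - \frac{\sqrt{17 - 2 i}}{78}$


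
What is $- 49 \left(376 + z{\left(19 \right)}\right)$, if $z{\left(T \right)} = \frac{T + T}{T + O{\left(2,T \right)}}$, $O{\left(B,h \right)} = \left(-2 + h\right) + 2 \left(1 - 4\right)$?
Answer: $- \frac{277291}{15} \approx -18486.0$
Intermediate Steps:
$O{\left(B,h \right)} = -8 + h$ ($O{\left(B,h \right)} = \left(-2 + h\right) + 2 \left(-3\right) = \left(-2 + h\right) - 6 = -8 + h$)
$z{\left(T \right)} = \frac{2 T}{-8 + 2 T}$ ($z{\left(T \right)} = \frac{T + T}{T + \left(-8 + T\right)} = \frac{2 T}{-8 + 2 T}$)
$- 49 \left(376 + z{\left(19 \right)}\right) = - 49 \left(376 + \frac{19}{-4 + 19}\right) = - 49 \left(376 + \frac{19}{15}\right) = \left(-49\right) \frac{5659}{15} = - \frac{277291}{15}$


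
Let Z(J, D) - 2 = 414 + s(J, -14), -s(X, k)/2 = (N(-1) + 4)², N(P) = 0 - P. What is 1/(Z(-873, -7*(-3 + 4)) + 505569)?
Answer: 1/505935 ≈ 1.9765e-6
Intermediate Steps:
N(P) = -P
s(X, k) = -50 (s(X, k) = -2*(-1*(-1) + 4)² = -2*(1 + 4)² = -2*5² = -2*25 = -50)
Z(J, D) = 366 (Z(J, D) = 2 + (414 - 50) = 2 + 364 = 366)
1/(Z(-873, -7*(-3 + 4)) + 505569) = 1/(366 + 505569) = 1/505935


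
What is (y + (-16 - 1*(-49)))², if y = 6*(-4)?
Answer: 81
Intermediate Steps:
y = -24
(y + (-16 - 1*(-49)))² = (-24 + (-16 - 1*(-49)))² = (-24 + (-16 + 49))² = (-24 + 33)² = 9² = 81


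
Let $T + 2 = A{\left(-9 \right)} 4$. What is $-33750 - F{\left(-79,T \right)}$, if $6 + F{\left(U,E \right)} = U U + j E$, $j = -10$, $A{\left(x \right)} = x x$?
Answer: $-36765$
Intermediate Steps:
$A{\left(x \right)} = x^{2}$
$T = 322$ ($T = -2 + \left(-9\right)^{2} \cdot 4 = -2 + 81 \cdot 4 = -2 + 324 = 322$)
$F{\left(U,E \right)} = -6 + U^{2} - 10 E$ ($F{\left(U,E \right)} = -6 - \left(10 E - U U\right) = -6 - \left(- U^{2} + 10 E\right) = -6 + U^{2} - 10 E$)
$-33750 - F{\left(-79,T \right)} = -33750 - \left(-6 + \left(-79\right)^{2} - 3220\right) = -33750 - \left(-6 + 6241 - 3220\right) = -33750 - 3015 = -36765$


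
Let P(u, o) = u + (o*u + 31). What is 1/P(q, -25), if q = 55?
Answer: -1/1289 ≈ -0.00077580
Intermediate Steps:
P(u, o) = 31 + u + o*u (P(u, o) = u + (31 + o*u) = 31 + u + o*u)
1/P(q, -25) = 1/(31 + 55 - 25*55) = 1/(31 + 55 - 1375) = 1/(-1289) = -1/1289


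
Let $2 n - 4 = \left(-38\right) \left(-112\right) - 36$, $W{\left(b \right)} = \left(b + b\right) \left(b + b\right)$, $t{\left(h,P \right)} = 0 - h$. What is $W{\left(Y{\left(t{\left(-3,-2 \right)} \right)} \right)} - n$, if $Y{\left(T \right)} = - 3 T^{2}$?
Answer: $804$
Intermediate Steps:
$t{\left(h,P \right)} = - h$
$W{\left(b \right)} = 4 b^{2}$ ($W{\left(b \right)} = 2 b 2 b = 4 b^{2}$)
$n = 2112$ ($n = 2 + \frac{\left(-38\right) \left(-112\right) - 36}{2} = 2 + \frac{4256 - 36}{2} = 2 + \frac{1}{2} \cdot 4220 = 2 + 2110 = 2112$)
$W{\left(Y{\left(t{\left(-3,-2 \right)} \right)} \right)} - n = 4 \left(- 3 \left(\left(-1\right) \left(-3\right)\right)^{2}\right)^{2} - 2112 = 4 \left(- 3 \cdot 3^{2}\right)^{2} - 2112 = 4 \left(\left(-3\right) 9\right)^{2} - 2112 = 4 \left(-27\right)^{2} - 2112 = 4 \cdot 729 - 2112 = 2916 - 2112 = 804$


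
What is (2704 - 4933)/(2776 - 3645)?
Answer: 2229/869 ≈ 2.5650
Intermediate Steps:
(2704 - 4933)/(2776 - 3645) = -2229/(-869) = -2229*(-1/869) = 2229/869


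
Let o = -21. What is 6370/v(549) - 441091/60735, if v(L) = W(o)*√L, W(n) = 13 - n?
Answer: -441091/60735 + 3185*√61/3111 ≈ 0.73348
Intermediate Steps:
v(L) = 34*√L (v(L) = (13 - 1*(-21))*√L = (13 + 21)*√L = 34*√L)
6370/v(549) - 441091/60735 = 6370/((34*√549)) - 441091/60735 = 6370/((34*(3*√61))) - 441091*1/60735 = 6370/((102*√61)) - 441091/60735 = 6370*(√61/6222) - 441091/60735 = 3185*√61/3111 - 441091/60735 = -441091/60735 + 3185*√61/3111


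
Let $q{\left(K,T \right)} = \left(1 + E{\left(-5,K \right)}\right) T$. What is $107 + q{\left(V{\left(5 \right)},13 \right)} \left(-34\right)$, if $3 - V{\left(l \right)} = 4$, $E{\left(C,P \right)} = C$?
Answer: $1875$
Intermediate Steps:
$V{\left(l \right)} = -1$ ($V{\left(l \right)} = 3 - 4 = -1$)
$q{\left(K,T \right)} = - 4 T$ ($q{\left(K,T \right)} = \left(1 - 5\right) T = - 4 T$)
$107 + q{\left(V{\left(5 \right)},13 \right)} \left(-34\right) = 107 + \left(-4\right) 13 \left(-34\right) = 107 - -1768 = 107 + 1768 = 1875$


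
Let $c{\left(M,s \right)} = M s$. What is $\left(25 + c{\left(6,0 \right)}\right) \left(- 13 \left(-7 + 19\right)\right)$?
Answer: $-3900$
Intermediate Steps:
$\left(25 + c{\left(6,0 \right)}\right) \left(- 13 \left(-7 + 19\right)\right) = \left(25 + 6 \cdot 0\right) \left(- 13 \left(-7 + 19\right)\right) = \left(25 + 0\right) \left(\left(-13\right) 12\right) = 25 \left(-156\right) = -3900$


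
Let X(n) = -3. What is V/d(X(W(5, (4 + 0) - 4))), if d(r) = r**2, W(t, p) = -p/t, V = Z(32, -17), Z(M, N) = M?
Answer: 32/9 ≈ 3.5556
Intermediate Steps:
V = 32
W(t, p) = -p/t
V/d(X(W(5, (4 + 0) - 4))) = 32/((-3)**2) = 32/9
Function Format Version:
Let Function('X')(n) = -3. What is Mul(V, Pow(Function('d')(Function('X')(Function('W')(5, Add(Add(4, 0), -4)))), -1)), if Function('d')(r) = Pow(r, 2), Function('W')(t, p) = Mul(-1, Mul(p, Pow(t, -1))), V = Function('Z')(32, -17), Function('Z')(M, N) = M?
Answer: Rational(32, 9) ≈ 3.5556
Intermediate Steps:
V = 32
Function('W')(t, p) = Mul(-1, p, Pow(t, -1))
Mul(V, Pow(Function('d')(Function('X')(Function('W')(5, Add(Add(4, 0), -4)))), -1)) = Mul(32, Pow(Pow(-3, 2), -1)) = Mul(32, Pow(9, -1)) = Mul(32, Rational(1, 9)) = Rational(32, 9)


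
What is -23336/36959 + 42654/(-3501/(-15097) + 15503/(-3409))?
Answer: -83304108375095/8428241237 ≈ -9883.9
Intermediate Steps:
-23336/36959 + 42654/(-3501/(-15097) + 15503/(-3409)) = -23336*1/36959 + 42654/(-3501*(-1/15097) + 15503*(-1/3409)) = -23336/36959 + 42654/(3501/15097 - 15503/3409) = -23336/36959 + 42654/(-456086/105679) = -23336/36959 + 42654*(-105679/456086) = -23336/36959 - 2253816033/228043 = -83304108375095/8428241237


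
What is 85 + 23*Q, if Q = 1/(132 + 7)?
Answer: 11838/139 ≈ 85.166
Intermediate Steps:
Q = 1/139 ≈ 0.0071942
85 + 23*Q = 85 + 23*(1/139) = 85 + 23/139 = 11838/139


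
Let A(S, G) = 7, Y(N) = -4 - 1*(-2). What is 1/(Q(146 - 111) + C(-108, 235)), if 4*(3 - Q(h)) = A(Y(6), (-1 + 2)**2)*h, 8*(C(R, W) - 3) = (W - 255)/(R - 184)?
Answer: -584/32261 ≈ -0.018102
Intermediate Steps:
Y(N) = -2 (Y(N) = -4 + 2 = -2)
C(R, W) = 3 + (-255 + W)/(8*(-184 + R)) (C(R, W) = 3 + ((W - 255)/(R - 184))/8 = 3 + ((-255 + W)/(-184 + R))/8 = 3 + (-255 + W)/(8*(-184 + R)))
Q(h) = 3 - 7*h/4
1/(Q(146 - 111) + C(-108, 235)) = 1/((3 - 7*(146 - 111)/4) + (-4671 + 235 + 24*(-108))/(8*(-184 - 108))) = 1/((3 - 7/4*35) + (1/8)*(-4671 + 235 - 2592)/(-292)) = 1/((3 - 245/4) + (1/8)*(-1/292)*(-7028)) = 1/(-233/4 + 1757/584) = 1/(-32261/584) = -584/32261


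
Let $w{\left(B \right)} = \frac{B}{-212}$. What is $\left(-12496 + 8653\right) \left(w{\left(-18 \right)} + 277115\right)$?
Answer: $- \frac{112885046757}{106} \approx -1.065 \cdot 10^{9}$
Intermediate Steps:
$w{\left(B \right)} = - \frac{B}{212}$ ($w{\left(B \right)} = B \left(- \frac{1}{212}\right) = - \frac{B}{212}$)
$\left(-12496 + 8653\right) \left(w{\left(-18 \right)} + 277115\right) = \left(-12496 + 8653\right) \left(\left(- \frac{1}{212}\right) \left(-18\right) + 277115\right) = - 3843 \left(\frac{9}{106} + 277115\right) = \left(-3843\right) \frac{29374199}{106} = - \frac{112885046757}{106}$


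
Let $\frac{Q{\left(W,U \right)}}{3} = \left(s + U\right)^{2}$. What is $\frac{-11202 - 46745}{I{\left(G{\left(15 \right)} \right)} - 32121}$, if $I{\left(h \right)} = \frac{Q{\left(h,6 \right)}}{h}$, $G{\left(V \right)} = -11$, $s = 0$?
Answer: $\frac{637417}{353439} \approx 1.8035$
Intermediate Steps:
$Q{\left(W,U \right)} = 3 U^{2}$ ($Q{\left(W,U \right)} = 3 \left(0 + U\right)^{2} = 3 U^{2}$)
$I{\left(h \right)} = \frac{108}{h}$ ($I{\left(h \right)} = \frac{3 \cdot 6^{2}}{h} = \frac{3 \cdot 36}{h} = \frac{108}{h}$)
$\frac{-11202 - 46745}{I{\left(G{\left(15 \right)} \right)} - 32121} = \frac{-11202 - 46745}{\frac{108}{-11} - 32121} = - \frac{57947}{108 \left(- \frac{1}{11}\right) - 32121} = - \frac{57947}{- \frac{108}{11} - 32121} = - \frac{57947}{- \frac{353439}{11}} = \left(-57947\right) \left(- \frac{11}{353439}\right) = \frac{637417}{353439}$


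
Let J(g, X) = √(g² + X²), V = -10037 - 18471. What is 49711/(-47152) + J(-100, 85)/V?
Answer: -49711/47152 - 5*√689/28508 ≈ -1.0589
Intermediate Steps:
V = -28508
J(g, X) = √(X² + g²)
49711/(-47152) + J(-100, 85)/V = 49711/(-47152) + √(85² + (-100)²)/(-28508) = 49711*(-1/47152) + √(7225 + 10000)*(-1/28508) = -49711/47152 + √17225*(-1/28508) = -49711/47152 + (5*√689)*(-1/28508) = -49711/47152 - 5*√689/28508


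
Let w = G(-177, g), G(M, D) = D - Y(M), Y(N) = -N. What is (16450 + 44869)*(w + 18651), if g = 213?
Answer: 1145868153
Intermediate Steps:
G(M, D) = D + M (G(M, D) = D - (-1)*M = D + M)
w = 36 (w = 213 - 177 = 36)
(16450 + 44869)*(w + 18651) = (16450 + 44869)*(36 + 18651) = 61319*18687 = 1145868153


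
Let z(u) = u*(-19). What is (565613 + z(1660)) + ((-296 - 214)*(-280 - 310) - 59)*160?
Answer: 48668633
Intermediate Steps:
z(u) = -19*u
(565613 + z(1660)) + ((-296 - 214)*(-280 - 310) - 59)*160 = (565613 - 19*1660) + ((-296 - 214)*(-280 - 310) - 59)*160 = (565613 - 31540) + (-510*(-590) - 59)*160 = 534073 + (300900 - 59)*160 = 534073 + 300841*160 = 534073 + 48134560 = 48668633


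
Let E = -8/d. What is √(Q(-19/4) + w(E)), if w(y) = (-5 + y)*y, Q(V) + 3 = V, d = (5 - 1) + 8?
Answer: I*√143/6 ≈ 1.993*I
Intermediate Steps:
d = 12 (d = 4 + 8 = 12)
Q(V) = -3 + V
E = -⅔ (E = -8/12 = -8*1/12 = -⅔ ≈ -0.66667)
w(y) = y*(-5 + y)
√(Q(-19/4) + w(E)) = √((-3 - 19/4) - 2*(-5 - ⅔)/3) = √((-3 - 19/4) - ⅔*(-17/3)) = √((-3 - 1*19/4) + 34/9) = √((-3 - 19/4) + 34/9) = √(-31/4 + 34/9) = √(-143/36) = I*√143/6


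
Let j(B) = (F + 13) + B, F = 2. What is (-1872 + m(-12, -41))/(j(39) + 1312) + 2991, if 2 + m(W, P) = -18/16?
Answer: 32670647/10928 ≈ 2989.6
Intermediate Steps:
m(W, P) = -25/8 (m(W, P) = -2 - 18/16 = -2 - 18*1/16 = -2 - 9/8 = -25/8)
j(B) = 15 + B (j(B) = (2 + 13) + B = 15 + B)
(-1872 + m(-12, -41))/(j(39) + 1312) + 2991 = (-1872 - 25/8)/((15 + 39) + 1312) + 2991 = -15001/(8*(54 + 1312)) + 2991 = -15001/8/1366 + 2991 = -15001/8*1/1366 + 2991 = -15001/10928 + 2991 = 32670647/10928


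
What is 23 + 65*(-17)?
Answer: -1082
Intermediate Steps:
23 + 65*(-17) = 23 - 1105 = -1082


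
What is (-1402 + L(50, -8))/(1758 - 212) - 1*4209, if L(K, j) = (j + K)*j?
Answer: -3254426/773 ≈ -4210.1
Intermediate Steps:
L(K, j) = j*(K + j) (L(K, j) = (K + j)*j = j*(K + j))
(-1402 + L(50, -8))/(1758 - 212) - 1*4209 = (-1402 - 8*(50 - 8))/(1758 - 212) - 1*4209 = (-1402 - 8*42)/1546 - 4209 = (-1402 - 336)*(1/1546) - 4209 = -1738*1/1546 - 4209 = -869/773 - 4209 = -3254426/773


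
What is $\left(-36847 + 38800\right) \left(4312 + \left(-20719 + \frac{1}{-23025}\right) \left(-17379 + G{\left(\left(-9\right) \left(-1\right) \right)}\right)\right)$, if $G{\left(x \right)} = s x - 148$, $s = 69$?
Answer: $\frac{5250439150944456}{7675} \approx 6.841 \cdot 10^{11}$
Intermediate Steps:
$G{\left(x \right)} = -148 + 69 x$ ($G{\left(x \right)} = 69 x - 148 = -148 + 69 x$)
$\left(-36847 + 38800\right) \left(4312 + \left(-20719 + \frac{1}{-23025}\right) \left(-17379 + G{\left(\left(-9\right) \left(-1\right) \right)}\right)\right) = \left(-36847 + 38800\right) \left(4312 + \left(-20719 + \frac{1}{-23025}\right) \left(-17379 - \left(148 - 69 \left(\left(-9\right) \left(-1\right)\right)\right)\right)\right) = 1953 \left(4312 + \left(-20719 - \frac{1}{23025}\right) \left(-17379 + \left(-148 + 69 \cdot 9\right)\right)\right) = 1953 \left(4312 - \frac{477054976 \left(-17379 + \left(-148 + 621\right)\right)}{23025}\right) = 1953 \left(4312 - \frac{477054976 \left(-17379 + 473\right)}{23025}\right) = 1953 \left(4312 - - \frac{8065091424256}{23025}\right) = 1953 \left(4312 + \frac{8065091424256}{23025}\right) = 1953 \cdot \frac{8065190708056}{23025} = \frac{5250439150944456}{7675}$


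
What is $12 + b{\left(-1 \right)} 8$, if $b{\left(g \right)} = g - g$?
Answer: $12$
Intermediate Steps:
$b{\left(g \right)} = 0$
$12 + b{\left(-1 \right)} 8 = 12 + 0 \cdot 8 = 12 + 0 = 12$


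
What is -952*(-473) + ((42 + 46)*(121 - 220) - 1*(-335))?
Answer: 441919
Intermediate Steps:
-952*(-473) + ((42 + 46)*(121 - 220) - 1*(-335)) = 450296 + (88*(-99) + 335) = 450296 + (-8712 + 335) = 450296 - 8377 = 441919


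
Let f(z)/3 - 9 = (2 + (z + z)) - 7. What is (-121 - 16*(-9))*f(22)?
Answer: 3312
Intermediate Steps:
f(z) = 12 + 6*z (f(z) = 27 + 3*((2 + (z + z)) - 7) = 27 + 3*((2 + 2*z) - 7) = 27 + 3*(-5 + 2*z) = 27 + (-15 + 6*z) = 12 + 6*z)
(-121 - 16*(-9))*f(22) = (-121 - 16*(-9))*(12 + 6*22) = (-121 + 144)*(12 + 132) = 23*144 = 3312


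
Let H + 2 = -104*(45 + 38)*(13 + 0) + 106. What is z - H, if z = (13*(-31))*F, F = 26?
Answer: 101634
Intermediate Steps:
z = -10478 (z = (13*(-31))*26 = -403*26 = -10478)
H = -112112 (H = -2 + (-104*(45 + 38)*(13 + 0) + 106) = -2 + (-8632*13 + 106) = -2 + (-104*1079 + 106) = -2 + (-112216 + 106) = -2 - 112110 = -112112)
z - H = -10478 - 1*(-112112) = -10478 + 112112 = 101634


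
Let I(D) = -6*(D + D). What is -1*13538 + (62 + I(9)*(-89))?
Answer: -3864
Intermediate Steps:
I(D) = -12*D
-1*13538 + (62 + I(9)*(-89)) = -1*13538 + (62 - 12*9*(-89)) = -13538 + (62 - 108*(-89)) = -13538 + (62 + 9612) = -13538 + 9674 = -3864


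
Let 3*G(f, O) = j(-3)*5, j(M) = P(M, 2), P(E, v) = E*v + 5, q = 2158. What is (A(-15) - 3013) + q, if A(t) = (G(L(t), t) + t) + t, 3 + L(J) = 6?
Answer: -2660/3 ≈ -886.67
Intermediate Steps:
L(J) = 3 (L(J) = -3 + 6 = 3)
P(E, v) = 5 + E*v
j(M) = 5 + 2*M (j(M) = 5 + M*2 = 5 + 2*M)
G(f, O) = -5/3 (G(f, O) = ((5 + 2*(-3))*5)/3 = ((5 - 6)*5)/3 = (-1*5)/3 = (1/3)*(-5) = -5/3)
A(t) = -5/3 + 2*t (A(t) = (-5/3 + t) + t = -5/3 + 2*t)
(A(-15) - 3013) + q = ((-5/3 + 2*(-15)) - 3013) + 2158 = ((-5/3 - 30) - 3013) + 2158 = (-95/3 - 3013) + 2158 = -9134/3 + 2158 = -2660/3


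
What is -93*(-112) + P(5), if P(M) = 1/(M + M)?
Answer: 104161/10 ≈ 10416.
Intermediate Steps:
P(M) = 1/(2*M)
-93*(-112) + P(5) = -93*(-112) + (½)/5 = 10416 + (½)*(⅕) = 10416 + ⅒ = 104161/10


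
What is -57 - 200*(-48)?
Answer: 9543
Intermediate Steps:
-57 - 200*(-48) = -57 + 9600 = 9543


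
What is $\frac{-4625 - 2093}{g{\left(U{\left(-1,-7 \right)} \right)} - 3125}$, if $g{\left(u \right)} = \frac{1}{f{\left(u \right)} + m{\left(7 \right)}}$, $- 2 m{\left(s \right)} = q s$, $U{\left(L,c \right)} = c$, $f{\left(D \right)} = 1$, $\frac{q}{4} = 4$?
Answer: $\frac{184745}{85938} \approx 2.1497$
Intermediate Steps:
$q = 16$ ($q = 4 \cdot 4 = 16$)
$m{\left(s \right)} = - 8 s$ ($m{\left(s \right)} = - \frac{16 s}{2} = - 8 s$)
$g{\left(u \right)} = - \frac{1}{55}$ ($g{\left(u \right)} = \frac{1}{1 - 56} = \frac{1}{-55} = - \frac{1}{55}$)
$\frac{-4625 - 2093}{g{\left(U{\left(-1,-7 \right)} \right)} - 3125} = \frac{-4625 - 2093}{- \frac{1}{55} - 3125} = - \frac{6718}{- \frac{171876}{55}} = \left(-6718\right) \left(- \frac{55}{171876}\right) = \frac{184745}{85938}$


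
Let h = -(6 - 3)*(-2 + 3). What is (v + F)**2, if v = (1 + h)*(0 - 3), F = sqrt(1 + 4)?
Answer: (6 + sqrt(5))**2 ≈ 67.833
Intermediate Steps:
F = sqrt(5) ≈ 2.2361
h = -3 ≈ -3.0000
v = 6 (v = (1 - 3)*(0 - 3) = -2*(-3) = 6)
(v + F)**2 = (6 + sqrt(5))**2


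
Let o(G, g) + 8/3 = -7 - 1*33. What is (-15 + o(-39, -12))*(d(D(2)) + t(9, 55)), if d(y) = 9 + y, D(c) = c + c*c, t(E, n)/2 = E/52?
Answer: -23009/26 ≈ -884.96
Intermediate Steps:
o(G, g) = -128/3 (o(G, g) = -8/3 + (-7 - 1*33) = -8/3 + (-7 - 33) = -8/3 - 40 = -128/3)
t(E, n) = E/26 (t(E, n) = 2*(E/52) = E/26)
D(c) = c + c²
(-15 + o(-39, -12))*(d(D(2)) + t(9, 55)) = (-15 - 128/3)*((9 + 2*(1 + 2)) + (1/26)*9) = -173*((9 + 2*3) + 9/26)/3 = -173*((9 + 6) + 9/26)/3 = -173*(15 + 9/26)/3 = -173/3*399/26 = -23009/26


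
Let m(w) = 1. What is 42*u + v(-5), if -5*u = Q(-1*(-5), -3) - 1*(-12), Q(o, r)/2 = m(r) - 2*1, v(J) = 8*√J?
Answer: -84 + 8*I*√5 ≈ -84.0 + 17.889*I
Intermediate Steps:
Q(o, r) = -2 (Q(o, r) = 2*(1 - 2*1) = 2*(1 - 2) = 2*(-1) = -2)
u = -2 (u = -(-2 - 1*(-12))/5 = -(-2 + 12)/5 = -⅕*10 = -2)
42*u + v(-5) = 42*(-2) + 8*√(-5) = -84 + 8*(I*√5) = -84 + 8*I*√5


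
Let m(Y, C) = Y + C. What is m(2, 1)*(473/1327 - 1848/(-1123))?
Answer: 8950425/1490221 ≈ 6.0061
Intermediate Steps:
m(Y, C) = C + Y
m(2, 1)*(473/1327 - 1848/(-1123)) = (1 + 2)*(473/1327 - 1848/(-1123)) = 3*(473*(1/1327) - 1848*(-1/1123)) = 3*(473/1327 + 1848/1123) = 3*(2983475/1490221) = 8950425/1490221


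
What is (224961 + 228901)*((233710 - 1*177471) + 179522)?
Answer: 107002958982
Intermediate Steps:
(224961 + 228901)*((233710 - 1*177471) + 179522) = 453862*((233710 - 177471) + 179522) = 453862*(56239 + 179522) = 453862*235761 = 107002958982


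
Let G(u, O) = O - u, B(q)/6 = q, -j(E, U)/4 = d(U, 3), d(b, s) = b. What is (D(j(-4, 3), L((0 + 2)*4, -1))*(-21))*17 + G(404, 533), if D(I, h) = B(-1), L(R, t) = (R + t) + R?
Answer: 2271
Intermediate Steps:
j(E, U) = -4*U
B(q) = 6*q
L(R, t) = t + 2*R
D(I, h) = -6 (D(I, h) = 6*(-1) = -6)
(D(j(-4, 3), L((0 + 2)*4, -1))*(-21))*17 + G(404, 533) = -6*(-21)*17 + (533 - 1*404) = 126*17 + (533 - 404) = 2142 + 129 = 2271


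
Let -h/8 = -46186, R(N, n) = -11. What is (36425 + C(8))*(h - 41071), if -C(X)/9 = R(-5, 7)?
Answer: 11995102508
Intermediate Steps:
C(X) = 99 (C(X) = -9*(-11) = 99)
h = 369488 (h = -8*(-46186) = 369488)
(36425 + C(8))*(h - 41071) = (36425 + 99)*(369488 - 41071) = 36524*328417 = 11995102508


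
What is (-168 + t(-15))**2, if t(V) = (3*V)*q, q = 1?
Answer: 45369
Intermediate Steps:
t(V) = 3*V (t(V) = (3*V)*1 = 3*V)
(-168 + t(-15))**2 = (-168 + 3*(-15))**2 = (-168 - 45)**2 = (-213)**2 = 45369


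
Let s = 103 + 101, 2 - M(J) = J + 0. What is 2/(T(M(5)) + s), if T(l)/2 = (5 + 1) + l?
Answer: 1/105 ≈ 0.0095238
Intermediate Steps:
M(J) = 2 - J (M(J) = 2 - (J + 0) = 2 - J)
T(l) = 12 + 2*l (T(l) = 2*((5 + 1) + l) = 2*(6 + l) = 12 + 2*l)
s = 204
2/(T(M(5)) + s) = 2/((12 + 2*(2 - 1*5)) + 204) = 2/((12 + 2*(2 - 5)) + 204) = 2/((12 + 2*(-3)) + 204) = 2/((12 - 6) + 204) = 2/(6 + 204) = 2/210 = (1/210)*2 = 1/105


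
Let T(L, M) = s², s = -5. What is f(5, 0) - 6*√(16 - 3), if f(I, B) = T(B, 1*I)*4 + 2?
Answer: 102 - 6*√13 ≈ 80.367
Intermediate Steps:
T(L, M) = 25 (T(L, M) = (-5)² = 25)
f(I, B) = 102 (f(I, B) = 25*4 + 2 = 100 + 2 = 102)
f(5, 0) - 6*√(16 - 3) = 102 - 6*√(16 - 3) = 102 - 6*√13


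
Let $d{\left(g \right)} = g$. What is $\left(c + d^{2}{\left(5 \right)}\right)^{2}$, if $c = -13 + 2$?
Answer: $196$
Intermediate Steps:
$c = -11$
$\left(c + d^{2}{\left(5 \right)}\right)^{2} = \left(-11 + 5^{2}\right)^{2} = \left(-11 + 25\right)^{2} = 14^{2} = 196$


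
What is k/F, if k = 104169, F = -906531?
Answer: -34723/302177 ≈ -0.11491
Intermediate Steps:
k/F = 104169/(-906531) = 104169*(-1/906531) = -34723/302177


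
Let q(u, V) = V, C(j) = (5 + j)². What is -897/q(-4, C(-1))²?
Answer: -897/256 ≈ -3.5039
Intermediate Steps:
-897/q(-4, C(-1))² = -897/(5 - 1)⁴ = -897/((4²)²) = -897/(16²) = -897/256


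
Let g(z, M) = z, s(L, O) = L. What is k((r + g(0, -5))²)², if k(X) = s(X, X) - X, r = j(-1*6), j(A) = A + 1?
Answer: 0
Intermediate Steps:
j(A) = 1 + A
r = -5 (r = 1 - 1*6 = 1 - 6 = -5)
k(X) = 0 (k(X) = X - X = 0)
k((r + g(0, -5))²)² = 0² = 0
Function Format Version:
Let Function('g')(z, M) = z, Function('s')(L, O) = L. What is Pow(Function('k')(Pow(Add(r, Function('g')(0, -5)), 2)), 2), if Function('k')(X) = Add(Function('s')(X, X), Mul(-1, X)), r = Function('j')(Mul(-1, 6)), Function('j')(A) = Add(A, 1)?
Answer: 0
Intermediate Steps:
Function('j')(A) = Add(1, A)
r = -5 (r = Add(1, Mul(-1, 6)) = Add(1, -6) = -5)
Function('k')(X) = 0 (Function('k')(X) = Add(X, Mul(-1, X)) = 0)
Pow(Function('k')(Pow(Add(r, Function('g')(0, -5)), 2)), 2) = Pow(0, 2) = 0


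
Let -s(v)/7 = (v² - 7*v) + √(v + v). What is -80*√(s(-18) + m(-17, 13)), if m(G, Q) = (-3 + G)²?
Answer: -80*√(-2750 - 42*I) ≈ -32.035 + 4195.4*I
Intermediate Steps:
s(v) = -7*v² + 49*v - 7*√2*√v (s(v) = -7*((v² - 7*v) + √(v + v)) = -7*((v² - 7*v) + √(2*v)) = -7*((v² - 7*v) + √2*√v) = -7*(v² - 7*v + √2*√v) = -7*v² + 49*v - 7*√2*√v)
-80*√(s(-18) + m(-17, 13)) = -80*√((-7*(-18)² + 49*(-18) - 7*√2*√(-18)) + (-3 - 17)²) = -80*√((-7*324 - 882 - 7*√2*3*I*√2) + (-20)²) = -80*√((-2268 - 882 - 42*I) + 400) = -80*√((-3150 - 42*I) + 400) = -80*√(-2750 - 42*I)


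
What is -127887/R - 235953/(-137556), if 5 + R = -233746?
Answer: 2694291625/1190883428 ≈ 2.2624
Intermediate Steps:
R = -233751 (R = -5 - 233746 = -233751)
-127887/R - 235953/(-137556) = -127887/(-233751) - 235953/(-137556) = -127887*(-1/233751) - 235953*(-1/137556) = 42629/77917 + 26217/15284 = 2694291625/1190883428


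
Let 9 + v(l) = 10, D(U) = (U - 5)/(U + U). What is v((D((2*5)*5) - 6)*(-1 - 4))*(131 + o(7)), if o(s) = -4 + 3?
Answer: 130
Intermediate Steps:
o(s) = -1
D(U) = (-5 + U)/(2*U) (D(U) = (-5 + U)/((2*U)) = (-5 + U)*(1/(2*U)) = (-5 + U)/(2*U))
v(l) = 1 (v(l) = -9 + 10 = 1)
v((D((2*5)*5) - 6)*(-1 - 4))*(131 + o(7)) = 1*(131 - 1) = 1*130 = 130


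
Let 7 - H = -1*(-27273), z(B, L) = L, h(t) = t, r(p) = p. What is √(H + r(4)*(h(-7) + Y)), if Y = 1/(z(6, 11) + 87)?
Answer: 2*I*√334351/7 ≈ 165.21*I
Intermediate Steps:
H = -27266 (H = 7 - (-1)*(-27273) = 7 - 1*27273 = 7 - 27273 = -27266)
Y = 1/98 (Y = 1/(11 + 87) = 1/98 ≈ 0.010204)
√(H + r(4)*(h(-7) + Y)) = √(-27266 + 4*(-7 + 1/98)) = √(-27266 + 4*(-685/98)) = √(-27266 - 1370/49) = √(-1337404/49) = 2*I*√334351/7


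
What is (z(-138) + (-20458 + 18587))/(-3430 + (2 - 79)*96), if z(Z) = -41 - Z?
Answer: 887/5411 ≈ 0.16393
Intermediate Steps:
(z(-138) + (-20458 + 18587))/(-3430 + (2 - 79)*96) = ((-41 - 1*(-138)) + (-20458 + 18587))/(-3430 + (2 - 79)*96) = ((-41 + 138) - 1871)/(-3430 - 77*96) = (97 - 1871)/(-3430 - 7392) = -1774/(-10822) = -1774*(-1/10822) = 887/5411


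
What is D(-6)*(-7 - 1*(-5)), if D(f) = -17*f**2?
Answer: 1224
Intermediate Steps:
D(-6)*(-7 - 1*(-5)) = (-17*(-6)**2)*(-7 - 1*(-5)) = (-17*36)*(-7 + 5) = -612*(-2) = 1224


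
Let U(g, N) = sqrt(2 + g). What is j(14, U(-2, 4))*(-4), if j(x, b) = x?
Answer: -56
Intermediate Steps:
j(14, U(-2, 4))*(-4) = 14*(-4) = -56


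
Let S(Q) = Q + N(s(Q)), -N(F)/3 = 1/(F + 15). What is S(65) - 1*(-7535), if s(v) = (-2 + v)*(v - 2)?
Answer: 10092799/1328 ≈ 7600.0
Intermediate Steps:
s(v) = (-2 + v)**2 (s(v) = (-2 + v)*(-2 + v) = (-2 + v)**2)
N(F) = -3/(15 + F) (N(F) = -3/(F + 15) = -3/(15 + F))
S(Q) = Q - 3/(15 + (-2 + Q)**2)
S(65) - 1*(-7535) = (65 - 3/(15 + (-2 + 65)**2)) - 1*(-7535) = (65 - 3/(15 + 63**2)) + 7535 = (65 - 3/(15 + 3969)) + 7535 = (65 - 3/3984) + 7535 = (65 - 3*1/3984) + 7535 = (65 - 1/1328) + 7535 = 86319/1328 + 7535 = 10092799/1328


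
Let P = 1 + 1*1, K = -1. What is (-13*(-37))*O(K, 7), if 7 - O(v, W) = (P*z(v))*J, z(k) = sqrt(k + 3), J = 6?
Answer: 3367 - 5772*sqrt(2) ≈ -4795.8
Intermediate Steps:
P = 2 (P = 1 + 1 = 2)
z(k) = sqrt(3 + k)
O(v, W) = 7 - 12*sqrt(3 + v) (O(v, W) = 7 - 2*sqrt(3 + v)*6 = 7 - 12*sqrt(3 + v))
(-13*(-37))*O(K, 7) = (-13*(-37))*(7 - 12*sqrt(3 - 1)) = 481*(7 - 12*sqrt(2)) = 3367 - 5772*sqrt(2)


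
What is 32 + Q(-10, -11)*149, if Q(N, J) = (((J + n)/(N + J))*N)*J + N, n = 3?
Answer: 100502/21 ≈ 4785.8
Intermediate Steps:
Q(N, J) = N + J*N*(3 + J)/(J + N) (Q(N, J) = (((J + 3)/(N + J))*N)*J + N = (((3 + J)/(J + N))*N)*J + N = (N*(3 + J)/(J + N))*J + N = J*N*(3 + J)/(J + N) + N = N + J*N*(3 + J)/(J + N))
32 + Q(-10, -11)*149 = 32 - 10*(-10 + (-11)² + 4*(-11))/(-11 - 10)*149 = 32 - 10*(-10 + 121 - 44)/(-21)*149 = 32 - 10*(-1/21)*67*149 = 32 + (670/21)*149 = 32 + 99830/21 = 100502/21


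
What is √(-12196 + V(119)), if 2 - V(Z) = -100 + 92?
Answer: 3*I*√1354 ≈ 110.39*I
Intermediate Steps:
V(Z) = 10 (V(Z) = 2 - (-100 + 92) = 2 - 1*(-8) = 2 + 8 = 10)
√(-12196 + V(119)) = √(-12196 + 10) = √(-12186) = 3*I*√1354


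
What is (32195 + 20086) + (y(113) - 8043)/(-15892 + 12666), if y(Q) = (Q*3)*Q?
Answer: 84314121/1613 ≈ 52272.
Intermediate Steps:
y(Q) = 3*Q**2 (y(Q) = (3*Q)*Q = 3*Q**2)
(32195 + 20086) + (y(113) - 8043)/(-15892 + 12666) = (32195 + 20086) + (3*113**2 - 8043)/(-15892 + 12666) = 52281 + (3*12769 - 8043)/(-3226) = 52281 + (38307 - 8043)*(-1/3226) = 52281 + 30264*(-1/3226) = 52281 - 15132/1613 = 84314121/1613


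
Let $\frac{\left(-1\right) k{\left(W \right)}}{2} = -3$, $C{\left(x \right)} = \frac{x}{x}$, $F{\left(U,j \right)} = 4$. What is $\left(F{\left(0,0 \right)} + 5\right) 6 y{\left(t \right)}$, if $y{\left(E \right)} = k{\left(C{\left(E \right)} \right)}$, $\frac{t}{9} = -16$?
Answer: $324$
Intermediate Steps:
$t = -144$ ($t = 9 \left(-16\right) = -144$)
$C{\left(x \right)} = 1$
$k{\left(W \right)} = 6$ ($k{\left(W \right)} = \left(-2\right) \left(-3\right) = 6$)
$y{\left(E \right)} = 6$
$\left(F{\left(0,0 \right)} + 5\right) 6 y{\left(t \right)} = \left(4 + 5\right) 6 \cdot 6 = 9 \cdot 6 \cdot 6 = 54 \cdot 6 = 324$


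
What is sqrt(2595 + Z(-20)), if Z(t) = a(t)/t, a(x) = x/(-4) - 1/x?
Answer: sqrt(1037899)/20 ≈ 50.939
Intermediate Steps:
a(x) = -1/x - x/4 (a(x) = x*(-1/4) - 1/x = -x/4 - 1/x = -1/x - x/4)
Z(t) = (-1/t - t/4)/t
sqrt(2595 + Z(-20)) = sqrt(2595 + (-1/4 - 1/(-20)**2)) = sqrt(2595 + (-1/4 - 1*1/400)) = sqrt(2595 + (-1/4 - 1/400)) = sqrt(2595 - 101/400) = sqrt(1037899/400) = sqrt(1037899)/20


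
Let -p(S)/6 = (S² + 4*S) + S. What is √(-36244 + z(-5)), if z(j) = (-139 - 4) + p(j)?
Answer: 3*I*√4043 ≈ 190.75*I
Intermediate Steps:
p(S) = -30*S - 6*S² (p(S) = -6*((S² + 4*S) + S) = -6*(S² + 5*S) = -30*S - 6*S²)
z(j) = -143 - 6*j*(5 + j) (z(j) = (-139 - 4) - 6*j*(5 + j) = -143 - 6*j*(5 + j))
√(-36244 + z(-5)) = √(-36244 + (-143 - 6*(-5)*(5 - 5))) = √(-36244 + (-143 - 6*(-5)*0)) = √(-36244 + (-143 + 0)) = √(-36244 - 143) = √(-36387) = 3*I*√4043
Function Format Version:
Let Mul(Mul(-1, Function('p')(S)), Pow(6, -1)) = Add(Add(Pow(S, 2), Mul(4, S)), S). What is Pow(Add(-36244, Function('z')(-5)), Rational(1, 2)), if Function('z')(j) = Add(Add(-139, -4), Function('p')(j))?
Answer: Mul(3, I, Pow(4043, Rational(1, 2))) ≈ Mul(190.75, I)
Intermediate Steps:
Function('p')(S) = Add(Mul(-30, S), Mul(-6, Pow(S, 2))) (Function('p')(S) = Mul(-6, Add(Add(Pow(S, 2), Mul(4, S)), S)) = Mul(-6, Add(Pow(S, 2), Mul(5, S))) = Add(Mul(-30, S), Mul(-6, Pow(S, 2))))
Function('z')(j) = Add(-143, Mul(-6, j, Add(5, j))) (Function('z')(j) = Add(Add(-139, -4), Mul(-6, j, Add(5, j))) = Add(-143, Mul(-6, j, Add(5, j))))
Pow(Add(-36244, Function('z')(-5)), Rational(1, 2)) = Pow(Add(-36244, Add(-143, Mul(-6, -5, Add(5, -5)))), Rational(1, 2)) = Pow(Add(-36244, Add(-143, Mul(-6, -5, 0))), Rational(1, 2)) = Pow(Add(-36244, Add(-143, 0)), Rational(1, 2)) = Pow(Add(-36244, -143), Rational(1, 2)) = Pow(-36387, Rational(1, 2)) = Mul(3, I, Pow(4043, Rational(1, 2)))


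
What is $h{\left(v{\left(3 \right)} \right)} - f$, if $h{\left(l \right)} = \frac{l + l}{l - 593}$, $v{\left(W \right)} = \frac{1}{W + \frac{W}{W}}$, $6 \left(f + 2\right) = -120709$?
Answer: $\frac{286229479}{14226} \approx 20120.0$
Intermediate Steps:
$f = - \frac{120721}{6}$ ($f = -2 + \frac{1}{6} \left(-120709\right) = -2 - \frac{120709}{6} = - \frac{120721}{6} \approx -20120.0$)
$v{\left(W \right)} = \frac{1}{1 + W}$ ($v{\left(W \right)} = \frac{1}{W + 1} = \frac{1}{1 + W}$)
$h{\left(l \right)} = \frac{2 l}{-593 + l}$
$h{\left(v{\left(3 \right)} \right)} - f = \frac{2}{\left(1 + 3\right) \left(-593 + \frac{1}{1 + 3}\right)} - - \frac{120721}{6} = \frac{2}{4 \left(-593 + \frac{1}{4}\right)} + \frac{120721}{6} = 2 \cdot \frac{1}{4} \frac{1}{-593 + \frac{1}{4}} + \frac{120721}{6} = 2 \cdot \frac{1}{4} \frac{1}{- \frac{2371}{4}} + \frac{120721}{6} = 2 \cdot \frac{1}{4} \left(- \frac{4}{2371}\right) + \frac{120721}{6} = - \frac{2}{2371} + \frac{120721}{6} = \frac{286229479}{14226}$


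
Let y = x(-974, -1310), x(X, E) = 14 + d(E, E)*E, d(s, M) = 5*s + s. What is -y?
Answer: -10296614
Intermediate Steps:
d(s, M) = 6*s
x(X, E) = 14 + 6*E**2 (x(X, E) = 14 + (6*E)*E = 14 + 6*E**2)
y = 10296614 (y = 14 + 6*(-1310)**2 = 14 + 6*1716100 = 14 + 10296600 = 10296614)
-y = -1*10296614 = -10296614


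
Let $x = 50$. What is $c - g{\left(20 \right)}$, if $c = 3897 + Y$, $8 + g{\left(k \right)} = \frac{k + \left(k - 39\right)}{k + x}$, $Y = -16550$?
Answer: $- \frac{885151}{70} \approx -12645.0$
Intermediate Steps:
$g{\left(k \right)} = -8 + \frac{-39 + 2 k}{50 + k}$ ($g{\left(k \right)} = -8 + \frac{k + \left(k - 39\right)}{k + 50} = -8 + \frac{k + \left(k - 39\right)}{50 + k} = -8 + \frac{k + \left(-39 + k\right)}{50 + k} = -8 + \frac{-39 + 2 k}{50 + k}$)
$c = -12653$ ($c = 3897 - 16550 = -12653$)
$c - g{\left(20 \right)} = -12653 - \frac{-439 - 120}{50 + 20} = -12653 - \frac{-439 - 120}{70} = -12653 - \frac{1}{70} \left(-559\right) = -12653 - - \frac{559}{70} = -12653 + \frac{559}{70} = - \frac{885151}{70}$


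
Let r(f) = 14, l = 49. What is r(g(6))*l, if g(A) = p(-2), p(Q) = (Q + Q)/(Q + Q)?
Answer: 686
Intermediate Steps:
p(Q) = 1 (p(Q) = (2*Q)/((2*Q)) = (2*Q)*(1/(2*Q)) = 1)
g(A) = 1
r(g(6))*l = 14*49 = 686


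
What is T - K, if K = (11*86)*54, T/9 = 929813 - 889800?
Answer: 309033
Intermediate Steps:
T = 360117 (T = 9*(929813 - 889800) = 9*40013 = 360117)
K = 51084 (K = 946*54 = 51084)
T - K = 360117 - 1*51084 = 360117 - 51084 = 309033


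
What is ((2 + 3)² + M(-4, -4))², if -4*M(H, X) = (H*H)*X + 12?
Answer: 1444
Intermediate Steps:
M(H, X) = -3 - X*H²/4 (M(H, X) = -((H*H)*X + 12)/4 = -(H²*X + 12)/4 = -(X*H² + 12)/4 = -(12 + X*H²)/4 = -3 - X*H²/4)
((2 + 3)² + M(-4, -4))² = ((2 + 3)² + (-3 - ¼*(-4)*(-4)²))² = (5² + (-3 - ¼*(-4)*16))² = (25 + (-3 + 16))² = (25 + 13)² = 38² = 1444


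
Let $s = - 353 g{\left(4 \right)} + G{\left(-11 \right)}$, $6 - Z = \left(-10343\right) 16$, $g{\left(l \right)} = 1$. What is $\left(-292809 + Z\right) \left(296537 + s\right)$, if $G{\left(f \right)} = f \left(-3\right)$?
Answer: $-37712867355$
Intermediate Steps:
$G{\left(f \right)} = - 3 f$
$Z = 165494$ ($Z = 6 - \left(-10343\right) 16 = 6 - -165488 = 6 + 165488 = 165494$)
$s = -320$ ($s = \left(-353\right) 1 - -33 = -353 + 33 = -320$)
$\left(-292809 + Z\right) \left(296537 + s\right) = \left(-292809 + 165494\right) \left(296537 - 320\right) = \left(-127315\right) 296217 = -37712867355$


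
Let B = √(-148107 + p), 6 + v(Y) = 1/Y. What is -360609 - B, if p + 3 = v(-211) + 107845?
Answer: -360609 - I*√1792905402/211 ≈ -3.6061e+5 - 200.68*I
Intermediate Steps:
v(Y) = -6 + 1/Y
p = 22753395/211 (p = -3 + ((-6 + 1/(-211)) + 107845) = -3 + ((-6 - 1/211) + 107845) = -3 + (-1267/211 + 107845) = -3 + 22754028/211 = 22753395/211 ≈ 1.0784e+5)
B = I*√1792905402/211 (B = √(-148107 + 22753395/211) = √(-8497182/211) = I*√1792905402/211 ≈ 200.68*I)
-360609 - B = -360609 - I*√1792905402/211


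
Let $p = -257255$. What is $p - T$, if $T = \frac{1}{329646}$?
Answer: $- \frac{84803081731}{329646} \approx -2.5726 \cdot 10^{5}$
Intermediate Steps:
$T = \frac{1}{329646} \approx 3.0336 \cdot 10^{-6}$
$p - T = -257255 - \frac{1}{329646} = - \frac{84803081731}{329646}$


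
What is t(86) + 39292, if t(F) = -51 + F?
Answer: 39327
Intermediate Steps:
t(86) + 39292 = (-51 + 86) + 39292 = 35 + 39292 = 39327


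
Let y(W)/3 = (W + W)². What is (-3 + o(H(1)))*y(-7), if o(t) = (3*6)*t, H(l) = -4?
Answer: -44100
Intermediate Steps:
o(t) = 18*t
y(W) = 12*W² (y(W) = 3*(W + W)² = 3*(2*W)² = 3*(4*W²) = 12*W²)
(-3 + o(H(1)))*y(-7) = (-3 + 18*(-4))*(12*(-7)²) = (-3 - 72)*(12*49) = -75*588 = -44100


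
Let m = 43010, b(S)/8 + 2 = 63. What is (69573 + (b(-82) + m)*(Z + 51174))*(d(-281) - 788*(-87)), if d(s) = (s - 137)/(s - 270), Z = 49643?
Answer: 8718830258218094/29 ≈ 3.0065e+14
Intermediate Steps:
b(S) = 488 (b(S) = -16 + 8*63 = -16 + 504 = 488)
d(s) = (-137 + s)/(-270 + s)
(69573 + (b(-82) + m)*(Z + 51174))*(d(-281) - 788*(-87)) = (69573 + (488 + 43010)*(49643 + 51174))*((-137 - 281)/(-270 - 281) - 788*(-87)) = (69573 + 43498*100817)*(-418/(-551) + 68556) = (69573 + 4385337866)*(-1/551*(-418) + 68556) = 4385407439*(22/29 + 68556) = 4385407439*(1988146/29) = 8718830258218094/29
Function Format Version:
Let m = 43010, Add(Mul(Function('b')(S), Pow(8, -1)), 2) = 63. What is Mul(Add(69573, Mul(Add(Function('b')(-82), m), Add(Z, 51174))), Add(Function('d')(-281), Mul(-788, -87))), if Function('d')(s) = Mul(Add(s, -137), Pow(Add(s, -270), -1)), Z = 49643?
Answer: Rational(8718830258218094, 29) ≈ 3.0065e+14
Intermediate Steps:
Function('b')(S) = 488 (Function('b')(S) = Add(-16, Mul(8, 63)) = Add(-16, 504) = 488)
Function('d')(s) = Mul(Pow(Add(-270, s), -1), Add(-137, s)) (Function('d')(s) = Mul(Add(-137, s), Pow(Add(-270, s), -1)) = Mul(Pow(Add(-270, s), -1), Add(-137, s)))
Mul(Add(69573, Mul(Add(Function('b')(-82), m), Add(Z, 51174))), Add(Function('d')(-281), Mul(-788, -87))) = Mul(Add(69573, Mul(Add(488, 43010), Add(49643, 51174))), Add(Mul(Pow(Add(-270, -281), -1), Add(-137, -281)), Mul(-788, -87))) = Mul(Add(69573, Mul(43498, 100817)), Add(Mul(Pow(-551, -1), -418), 68556)) = Mul(Add(69573, 4385337866), Add(Mul(Rational(-1, 551), -418), 68556)) = Mul(4385407439, Add(Rational(22, 29), 68556)) = Mul(4385407439, Rational(1988146, 29)) = Rational(8718830258218094, 29)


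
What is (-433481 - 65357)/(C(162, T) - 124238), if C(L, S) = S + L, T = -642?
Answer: 249419/62359 ≈ 3.9997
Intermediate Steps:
C(L, S) = L + S
(-433481 - 65357)/(C(162, T) - 124238) = (-433481 - 65357)/((162 - 642) - 124238) = -498838/(-480 - 124238) = -498838/(-124718) = -498838*(-1/124718) = 249419/62359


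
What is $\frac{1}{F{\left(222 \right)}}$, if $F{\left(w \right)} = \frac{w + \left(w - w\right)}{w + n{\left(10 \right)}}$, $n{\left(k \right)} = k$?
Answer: $\frac{116}{111} \approx 1.045$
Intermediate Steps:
$F{\left(w \right)} = \frac{w}{10 + w}$ ($F{\left(w \right)} = \frac{w + \left(w - w\right)}{w + 10} = \frac{w + 0}{10 + w} = \frac{w}{10 + w}$)
$\frac{1}{F{\left(222 \right)}} = \frac{1}{222 \frac{1}{10 + 222}} = \frac{1}{222 \cdot \frac{1}{232}} = \frac{1}{\frac{111}{116}} = \frac{116}{111}$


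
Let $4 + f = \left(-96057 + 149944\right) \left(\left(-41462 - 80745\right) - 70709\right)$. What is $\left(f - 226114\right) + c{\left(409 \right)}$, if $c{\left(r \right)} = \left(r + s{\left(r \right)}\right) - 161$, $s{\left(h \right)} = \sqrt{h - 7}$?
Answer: $-10395890362 + \sqrt{402} \approx -1.0396 \cdot 10^{10}$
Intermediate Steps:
$f = -10395664496$ ($f = -4 + \left(-96057 + 149944\right) \left(\left(-41462 - 80745\right) - 70709\right) = -4 + 53887 \left(-122207 - 70709\right) = -4 + 53887 \left(-192916\right) = -4 - 10395664492 = -10395664496$)
$s{\left(h \right)} = \sqrt{-7 + h}$
$c{\left(r \right)} = -161 + r + \sqrt{-7 + r}$ ($c{\left(r \right)} = \left(r + \sqrt{-7 + r}\right) - 161 = -161 + r + \sqrt{-7 + r}$)
$\left(f - 226114\right) + c{\left(409 \right)} = \left(-10395664496 - 226114\right) + \left(-161 + 409 + \sqrt{-7 + 409}\right) = -10395890610 + \left(-161 + 409 + \sqrt{402}\right) = -10395890610 + \left(248 + \sqrt{402}\right) = -10395890362 + \sqrt{402}$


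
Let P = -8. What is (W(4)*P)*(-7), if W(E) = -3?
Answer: -168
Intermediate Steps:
(W(4)*P)*(-7) = -3*(-8)*(-7) = 24*(-7) = -168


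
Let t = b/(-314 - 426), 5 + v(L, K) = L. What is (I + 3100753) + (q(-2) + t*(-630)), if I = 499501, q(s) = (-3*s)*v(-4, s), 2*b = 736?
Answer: 133218992/37 ≈ 3.6005e+6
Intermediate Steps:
b = 368 (b = (½)*736 = 368)
v(L, K) = -5 + L
q(s) = 27*s (q(s) = (-3*s)*(-5 - 4) = -3*s*(-9) = 27*s)
t = -92/185 (t = 368/(-314 - 426) = 368/(-740) = 368*(-1/740) = -92/185 ≈ -0.49730)
(I + 3100753) + (q(-2) + t*(-630)) = (499501 + 3100753) + (27*(-2) - 92/185*(-630)) = 3600254 + (-54 + 11592/37) = 3600254 + 9594/37 = 133218992/37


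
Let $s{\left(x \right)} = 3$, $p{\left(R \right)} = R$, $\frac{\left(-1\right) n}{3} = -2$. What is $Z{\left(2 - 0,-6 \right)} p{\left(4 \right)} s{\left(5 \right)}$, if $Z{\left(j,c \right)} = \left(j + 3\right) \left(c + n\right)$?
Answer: $0$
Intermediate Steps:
$n = 6$ ($n = \left(-3\right) \left(-2\right) = 6$)
$Z{\left(j,c \right)} = \left(3 + j\right) \left(6 + c\right)$ ($Z{\left(j,c \right)} = \left(j + 3\right) \left(c + 6\right) = \left(3 + j\right) \left(6 + c\right)$)
$Z{\left(2 - 0,-6 \right)} p{\left(4 \right)} s{\left(5 \right)} = \left(18 + 3 \left(-6\right) + 6 \left(2 - 0\right) - 6 \left(2 - 0\right)\right) 4 \cdot 3 = \left(18 - 18 + 6 \left(2 + 0\right) - 6 \left(2 + 0\right)\right) 4 \cdot 3 = \left(18 - 18 + 6 \cdot 2 - 12\right) 4 \cdot 3 = \left(18 - 18 + 12 - 12\right) 4 \cdot 3 = 0 \cdot 4 \cdot 3 = 0 \cdot 3 = 0$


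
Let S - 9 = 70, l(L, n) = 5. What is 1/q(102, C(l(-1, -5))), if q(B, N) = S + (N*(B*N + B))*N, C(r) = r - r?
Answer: 1/79 ≈ 0.012658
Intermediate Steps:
C(r) = 0
S = 79 (S = 9 + 70 = 79)
q(B, N) = 79 + N**2*(B + B*N) (q(B, N) = 79 + (N*(B*N + B))*N = 79 + (N*(B + B*N))*N = 79 + N**2*(B + B*N))
1/q(102, C(l(-1, -5))) = 1/(79 + 102*0**2 + 102*0**3) = 1/(79 + 102*0 + 102*0) = 1/(79 + 0 + 0) = 1/79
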